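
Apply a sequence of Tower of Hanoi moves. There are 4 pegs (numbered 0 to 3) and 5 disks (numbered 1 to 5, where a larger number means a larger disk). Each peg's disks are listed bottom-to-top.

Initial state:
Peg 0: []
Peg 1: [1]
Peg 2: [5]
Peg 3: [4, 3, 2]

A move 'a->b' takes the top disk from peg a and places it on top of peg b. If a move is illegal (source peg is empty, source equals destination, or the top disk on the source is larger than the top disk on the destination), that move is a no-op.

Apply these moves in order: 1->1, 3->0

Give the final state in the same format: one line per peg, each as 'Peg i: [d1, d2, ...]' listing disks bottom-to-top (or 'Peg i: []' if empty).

After move 1 (1->1):
Peg 0: []
Peg 1: [1]
Peg 2: [5]
Peg 3: [4, 3, 2]

After move 2 (3->0):
Peg 0: [2]
Peg 1: [1]
Peg 2: [5]
Peg 3: [4, 3]

Answer: Peg 0: [2]
Peg 1: [1]
Peg 2: [5]
Peg 3: [4, 3]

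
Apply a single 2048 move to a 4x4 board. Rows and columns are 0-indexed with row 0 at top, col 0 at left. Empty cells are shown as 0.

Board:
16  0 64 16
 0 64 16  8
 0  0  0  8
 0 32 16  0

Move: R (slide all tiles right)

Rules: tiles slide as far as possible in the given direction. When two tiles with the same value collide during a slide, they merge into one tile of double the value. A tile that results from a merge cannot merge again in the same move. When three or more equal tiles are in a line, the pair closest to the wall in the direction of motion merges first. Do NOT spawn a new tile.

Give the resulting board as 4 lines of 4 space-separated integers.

Answer:  0 16 64 16
 0 64 16  8
 0  0  0  8
 0  0 32 16

Derivation:
Slide right:
row 0: [16, 0, 64, 16] -> [0, 16, 64, 16]
row 1: [0, 64, 16, 8] -> [0, 64, 16, 8]
row 2: [0, 0, 0, 8] -> [0, 0, 0, 8]
row 3: [0, 32, 16, 0] -> [0, 0, 32, 16]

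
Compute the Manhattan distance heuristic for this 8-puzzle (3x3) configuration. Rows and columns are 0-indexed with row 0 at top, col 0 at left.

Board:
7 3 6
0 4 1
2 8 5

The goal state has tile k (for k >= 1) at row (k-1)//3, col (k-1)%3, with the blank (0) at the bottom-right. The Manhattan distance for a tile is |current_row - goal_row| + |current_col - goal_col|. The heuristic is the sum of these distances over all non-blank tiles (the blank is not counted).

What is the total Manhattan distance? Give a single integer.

Answer: 13

Derivation:
Tile 7: (0,0)->(2,0) = 2
Tile 3: (0,1)->(0,2) = 1
Tile 6: (0,2)->(1,2) = 1
Tile 4: (1,1)->(1,0) = 1
Tile 1: (1,2)->(0,0) = 3
Tile 2: (2,0)->(0,1) = 3
Tile 8: (2,1)->(2,1) = 0
Tile 5: (2,2)->(1,1) = 2
Sum: 2 + 1 + 1 + 1 + 3 + 3 + 0 + 2 = 13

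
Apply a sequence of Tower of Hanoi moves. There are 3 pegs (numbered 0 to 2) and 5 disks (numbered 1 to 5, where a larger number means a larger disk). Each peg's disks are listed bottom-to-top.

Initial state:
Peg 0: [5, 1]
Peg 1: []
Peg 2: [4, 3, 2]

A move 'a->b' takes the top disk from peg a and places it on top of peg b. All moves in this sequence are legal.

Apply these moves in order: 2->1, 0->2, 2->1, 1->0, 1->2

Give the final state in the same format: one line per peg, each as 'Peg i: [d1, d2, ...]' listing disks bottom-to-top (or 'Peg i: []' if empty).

Answer: Peg 0: [5, 1]
Peg 1: []
Peg 2: [4, 3, 2]

Derivation:
After move 1 (2->1):
Peg 0: [5, 1]
Peg 1: [2]
Peg 2: [4, 3]

After move 2 (0->2):
Peg 0: [5]
Peg 1: [2]
Peg 2: [4, 3, 1]

After move 3 (2->1):
Peg 0: [5]
Peg 1: [2, 1]
Peg 2: [4, 3]

After move 4 (1->0):
Peg 0: [5, 1]
Peg 1: [2]
Peg 2: [4, 3]

After move 5 (1->2):
Peg 0: [5, 1]
Peg 1: []
Peg 2: [4, 3, 2]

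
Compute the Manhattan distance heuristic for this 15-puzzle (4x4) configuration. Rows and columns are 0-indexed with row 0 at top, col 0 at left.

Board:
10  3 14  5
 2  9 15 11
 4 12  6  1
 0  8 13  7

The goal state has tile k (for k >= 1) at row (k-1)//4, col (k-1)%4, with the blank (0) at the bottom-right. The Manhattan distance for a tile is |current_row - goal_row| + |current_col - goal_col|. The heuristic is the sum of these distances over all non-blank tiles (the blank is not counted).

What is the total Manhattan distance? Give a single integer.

Answer: 43

Derivation:
Tile 10: (0,0)->(2,1) = 3
Tile 3: (0,1)->(0,2) = 1
Tile 14: (0,2)->(3,1) = 4
Tile 5: (0,3)->(1,0) = 4
Tile 2: (1,0)->(0,1) = 2
Tile 9: (1,1)->(2,0) = 2
Tile 15: (1,2)->(3,2) = 2
Tile 11: (1,3)->(2,2) = 2
Tile 4: (2,0)->(0,3) = 5
Tile 12: (2,1)->(2,3) = 2
Tile 6: (2,2)->(1,1) = 2
Tile 1: (2,3)->(0,0) = 5
Tile 8: (3,1)->(1,3) = 4
Tile 13: (3,2)->(3,0) = 2
Tile 7: (3,3)->(1,2) = 3
Sum: 3 + 1 + 4 + 4 + 2 + 2 + 2 + 2 + 5 + 2 + 2 + 5 + 4 + 2 + 3 = 43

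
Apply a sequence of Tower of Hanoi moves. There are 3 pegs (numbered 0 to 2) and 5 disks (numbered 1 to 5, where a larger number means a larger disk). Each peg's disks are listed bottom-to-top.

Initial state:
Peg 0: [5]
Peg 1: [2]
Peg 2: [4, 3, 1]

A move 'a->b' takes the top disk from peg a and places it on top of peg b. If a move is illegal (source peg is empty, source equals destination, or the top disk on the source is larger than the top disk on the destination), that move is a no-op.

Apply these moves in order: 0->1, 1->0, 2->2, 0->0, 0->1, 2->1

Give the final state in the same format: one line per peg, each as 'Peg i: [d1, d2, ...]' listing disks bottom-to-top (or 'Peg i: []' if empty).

After move 1 (0->1):
Peg 0: [5]
Peg 1: [2]
Peg 2: [4, 3, 1]

After move 2 (1->0):
Peg 0: [5, 2]
Peg 1: []
Peg 2: [4, 3, 1]

After move 3 (2->2):
Peg 0: [5, 2]
Peg 1: []
Peg 2: [4, 3, 1]

After move 4 (0->0):
Peg 0: [5, 2]
Peg 1: []
Peg 2: [4, 3, 1]

After move 5 (0->1):
Peg 0: [5]
Peg 1: [2]
Peg 2: [4, 3, 1]

After move 6 (2->1):
Peg 0: [5]
Peg 1: [2, 1]
Peg 2: [4, 3]

Answer: Peg 0: [5]
Peg 1: [2, 1]
Peg 2: [4, 3]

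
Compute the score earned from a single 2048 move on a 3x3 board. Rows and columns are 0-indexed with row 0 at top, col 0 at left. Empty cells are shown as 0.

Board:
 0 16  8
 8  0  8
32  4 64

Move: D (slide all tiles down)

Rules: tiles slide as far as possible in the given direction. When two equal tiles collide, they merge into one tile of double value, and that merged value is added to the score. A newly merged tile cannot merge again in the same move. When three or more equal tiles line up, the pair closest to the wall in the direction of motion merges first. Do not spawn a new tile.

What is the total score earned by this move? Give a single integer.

Answer: 16

Derivation:
Slide down:
col 0: [0, 8, 32] -> [0, 8, 32]  score +0 (running 0)
col 1: [16, 0, 4] -> [0, 16, 4]  score +0 (running 0)
col 2: [8, 8, 64] -> [0, 16, 64]  score +16 (running 16)
Board after move:
 0  0  0
 8 16 16
32  4 64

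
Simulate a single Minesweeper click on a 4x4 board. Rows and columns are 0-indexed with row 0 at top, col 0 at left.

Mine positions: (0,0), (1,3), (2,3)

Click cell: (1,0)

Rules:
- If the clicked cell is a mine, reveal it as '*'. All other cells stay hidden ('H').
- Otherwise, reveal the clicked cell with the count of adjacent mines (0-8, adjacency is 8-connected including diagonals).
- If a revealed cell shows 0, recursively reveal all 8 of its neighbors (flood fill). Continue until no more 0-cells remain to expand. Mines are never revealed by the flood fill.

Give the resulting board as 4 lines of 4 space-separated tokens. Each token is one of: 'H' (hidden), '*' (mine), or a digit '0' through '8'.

H H H H
1 H H H
H H H H
H H H H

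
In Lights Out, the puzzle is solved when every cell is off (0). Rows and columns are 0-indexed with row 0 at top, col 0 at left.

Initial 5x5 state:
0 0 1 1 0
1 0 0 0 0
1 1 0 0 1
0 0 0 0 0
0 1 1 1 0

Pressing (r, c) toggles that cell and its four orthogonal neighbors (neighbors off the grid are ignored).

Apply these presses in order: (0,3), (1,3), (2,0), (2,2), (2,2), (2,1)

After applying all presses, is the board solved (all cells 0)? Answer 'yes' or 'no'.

After press 1 at (0,3):
0 0 0 0 1
1 0 0 1 0
1 1 0 0 1
0 0 0 0 0
0 1 1 1 0

After press 2 at (1,3):
0 0 0 1 1
1 0 1 0 1
1 1 0 1 1
0 0 0 0 0
0 1 1 1 0

After press 3 at (2,0):
0 0 0 1 1
0 0 1 0 1
0 0 0 1 1
1 0 0 0 0
0 1 1 1 0

After press 4 at (2,2):
0 0 0 1 1
0 0 0 0 1
0 1 1 0 1
1 0 1 0 0
0 1 1 1 0

After press 5 at (2,2):
0 0 0 1 1
0 0 1 0 1
0 0 0 1 1
1 0 0 0 0
0 1 1 1 0

After press 6 at (2,1):
0 0 0 1 1
0 1 1 0 1
1 1 1 1 1
1 1 0 0 0
0 1 1 1 0

Lights still on: 15

Answer: no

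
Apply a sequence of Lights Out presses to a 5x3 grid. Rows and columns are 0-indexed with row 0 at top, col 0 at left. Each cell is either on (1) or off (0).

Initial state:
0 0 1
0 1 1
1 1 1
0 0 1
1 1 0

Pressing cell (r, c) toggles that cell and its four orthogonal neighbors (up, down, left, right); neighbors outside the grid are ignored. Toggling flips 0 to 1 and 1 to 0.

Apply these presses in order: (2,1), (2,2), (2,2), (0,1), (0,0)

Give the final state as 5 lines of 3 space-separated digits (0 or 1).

Answer: 0 0 0
1 1 1
0 0 0
0 1 1
1 1 0

Derivation:
After press 1 at (2,1):
0 0 1
0 0 1
0 0 0
0 1 1
1 1 0

After press 2 at (2,2):
0 0 1
0 0 0
0 1 1
0 1 0
1 1 0

After press 3 at (2,2):
0 0 1
0 0 1
0 0 0
0 1 1
1 1 0

After press 4 at (0,1):
1 1 0
0 1 1
0 0 0
0 1 1
1 1 0

After press 5 at (0,0):
0 0 0
1 1 1
0 0 0
0 1 1
1 1 0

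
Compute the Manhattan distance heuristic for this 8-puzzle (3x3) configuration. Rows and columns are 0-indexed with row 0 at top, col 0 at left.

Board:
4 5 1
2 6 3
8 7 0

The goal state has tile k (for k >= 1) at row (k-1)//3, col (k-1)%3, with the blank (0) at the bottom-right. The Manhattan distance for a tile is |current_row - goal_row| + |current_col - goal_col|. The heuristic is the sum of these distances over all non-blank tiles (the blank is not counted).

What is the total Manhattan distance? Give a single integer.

Tile 4: (0,0)->(1,0) = 1
Tile 5: (0,1)->(1,1) = 1
Tile 1: (0,2)->(0,0) = 2
Tile 2: (1,0)->(0,1) = 2
Tile 6: (1,1)->(1,2) = 1
Tile 3: (1,2)->(0,2) = 1
Tile 8: (2,0)->(2,1) = 1
Tile 7: (2,1)->(2,0) = 1
Sum: 1 + 1 + 2 + 2 + 1 + 1 + 1 + 1 = 10

Answer: 10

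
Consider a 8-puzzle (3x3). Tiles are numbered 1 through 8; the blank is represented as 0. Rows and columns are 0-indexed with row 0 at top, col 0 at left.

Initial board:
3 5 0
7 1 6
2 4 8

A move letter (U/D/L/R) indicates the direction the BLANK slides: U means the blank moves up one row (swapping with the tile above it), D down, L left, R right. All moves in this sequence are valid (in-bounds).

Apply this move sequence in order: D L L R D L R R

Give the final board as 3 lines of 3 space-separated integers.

Answer: 3 5 6
7 4 1
2 8 0

Derivation:
After move 1 (D):
3 5 6
7 1 0
2 4 8

After move 2 (L):
3 5 6
7 0 1
2 4 8

After move 3 (L):
3 5 6
0 7 1
2 4 8

After move 4 (R):
3 5 6
7 0 1
2 4 8

After move 5 (D):
3 5 6
7 4 1
2 0 8

After move 6 (L):
3 5 6
7 4 1
0 2 8

After move 7 (R):
3 5 6
7 4 1
2 0 8

After move 8 (R):
3 5 6
7 4 1
2 8 0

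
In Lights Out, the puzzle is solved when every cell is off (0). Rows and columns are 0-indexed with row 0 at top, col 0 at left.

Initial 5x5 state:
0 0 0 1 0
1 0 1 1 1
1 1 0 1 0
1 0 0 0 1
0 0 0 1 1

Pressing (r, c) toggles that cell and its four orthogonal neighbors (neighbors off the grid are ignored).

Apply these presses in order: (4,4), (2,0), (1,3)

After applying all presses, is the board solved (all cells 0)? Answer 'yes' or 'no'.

After press 1 at (4,4):
0 0 0 1 0
1 0 1 1 1
1 1 0 1 0
1 0 0 0 0
0 0 0 0 0

After press 2 at (2,0):
0 0 0 1 0
0 0 1 1 1
0 0 0 1 0
0 0 0 0 0
0 0 0 0 0

After press 3 at (1,3):
0 0 0 0 0
0 0 0 0 0
0 0 0 0 0
0 0 0 0 0
0 0 0 0 0

Lights still on: 0

Answer: yes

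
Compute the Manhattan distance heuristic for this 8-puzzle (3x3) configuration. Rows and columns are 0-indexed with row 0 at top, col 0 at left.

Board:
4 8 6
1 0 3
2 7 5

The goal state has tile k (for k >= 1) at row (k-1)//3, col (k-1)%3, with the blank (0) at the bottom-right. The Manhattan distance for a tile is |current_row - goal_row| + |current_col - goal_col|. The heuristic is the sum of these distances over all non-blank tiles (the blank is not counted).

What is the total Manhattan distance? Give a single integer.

Tile 4: at (0,0), goal (1,0), distance |0-1|+|0-0| = 1
Tile 8: at (0,1), goal (2,1), distance |0-2|+|1-1| = 2
Tile 6: at (0,2), goal (1,2), distance |0-1|+|2-2| = 1
Tile 1: at (1,0), goal (0,0), distance |1-0|+|0-0| = 1
Tile 3: at (1,2), goal (0,2), distance |1-0|+|2-2| = 1
Tile 2: at (2,0), goal (0,1), distance |2-0|+|0-1| = 3
Tile 7: at (2,1), goal (2,0), distance |2-2|+|1-0| = 1
Tile 5: at (2,2), goal (1,1), distance |2-1|+|2-1| = 2
Sum: 1 + 2 + 1 + 1 + 1 + 3 + 1 + 2 = 12

Answer: 12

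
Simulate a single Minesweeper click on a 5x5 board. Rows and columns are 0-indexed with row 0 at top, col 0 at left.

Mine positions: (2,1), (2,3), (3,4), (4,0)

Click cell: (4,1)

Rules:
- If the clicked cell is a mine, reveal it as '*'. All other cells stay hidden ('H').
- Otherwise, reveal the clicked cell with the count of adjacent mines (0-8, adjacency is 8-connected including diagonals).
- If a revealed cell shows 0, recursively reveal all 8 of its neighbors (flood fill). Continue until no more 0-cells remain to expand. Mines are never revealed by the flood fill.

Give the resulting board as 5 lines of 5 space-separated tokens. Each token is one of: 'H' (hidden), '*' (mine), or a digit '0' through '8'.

H H H H H
H H H H H
H H H H H
H H H H H
H 1 H H H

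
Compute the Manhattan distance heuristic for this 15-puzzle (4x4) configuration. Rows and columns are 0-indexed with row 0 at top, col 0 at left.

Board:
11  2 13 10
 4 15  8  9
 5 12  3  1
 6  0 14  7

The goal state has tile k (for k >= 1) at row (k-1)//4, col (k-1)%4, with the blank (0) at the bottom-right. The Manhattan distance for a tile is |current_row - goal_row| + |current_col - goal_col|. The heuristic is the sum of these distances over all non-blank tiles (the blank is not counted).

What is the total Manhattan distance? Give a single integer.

Tile 11: (0,0)->(2,2) = 4
Tile 2: (0,1)->(0,1) = 0
Tile 13: (0,2)->(3,0) = 5
Tile 10: (0,3)->(2,1) = 4
Tile 4: (1,0)->(0,3) = 4
Tile 15: (1,1)->(3,2) = 3
Tile 8: (1,2)->(1,3) = 1
Tile 9: (1,3)->(2,0) = 4
Tile 5: (2,0)->(1,0) = 1
Tile 12: (2,1)->(2,3) = 2
Tile 3: (2,2)->(0,2) = 2
Tile 1: (2,3)->(0,0) = 5
Tile 6: (3,0)->(1,1) = 3
Tile 14: (3,2)->(3,1) = 1
Tile 7: (3,3)->(1,2) = 3
Sum: 4 + 0 + 5 + 4 + 4 + 3 + 1 + 4 + 1 + 2 + 2 + 5 + 3 + 1 + 3 = 42

Answer: 42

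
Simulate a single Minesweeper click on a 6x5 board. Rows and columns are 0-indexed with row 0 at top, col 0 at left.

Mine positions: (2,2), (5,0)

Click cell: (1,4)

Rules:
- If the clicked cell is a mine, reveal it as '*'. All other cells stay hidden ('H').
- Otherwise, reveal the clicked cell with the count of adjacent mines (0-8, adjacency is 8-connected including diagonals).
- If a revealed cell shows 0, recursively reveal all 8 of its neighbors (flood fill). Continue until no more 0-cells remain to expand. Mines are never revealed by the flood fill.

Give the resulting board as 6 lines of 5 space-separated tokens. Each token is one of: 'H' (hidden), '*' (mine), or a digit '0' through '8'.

0 0 0 0 0
0 1 1 1 0
0 1 H 1 0
0 1 1 1 0
1 1 0 0 0
H 1 0 0 0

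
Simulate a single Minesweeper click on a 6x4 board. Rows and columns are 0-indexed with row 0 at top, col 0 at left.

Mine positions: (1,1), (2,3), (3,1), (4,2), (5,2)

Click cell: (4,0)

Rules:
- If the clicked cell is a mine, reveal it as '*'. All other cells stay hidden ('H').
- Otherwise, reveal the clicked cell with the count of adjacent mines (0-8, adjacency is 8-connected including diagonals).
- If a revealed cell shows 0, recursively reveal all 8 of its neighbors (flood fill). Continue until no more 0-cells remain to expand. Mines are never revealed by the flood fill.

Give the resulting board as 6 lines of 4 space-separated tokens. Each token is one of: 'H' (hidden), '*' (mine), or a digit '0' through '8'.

H H H H
H H H H
H H H H
H H H H
1 H H H
H H H H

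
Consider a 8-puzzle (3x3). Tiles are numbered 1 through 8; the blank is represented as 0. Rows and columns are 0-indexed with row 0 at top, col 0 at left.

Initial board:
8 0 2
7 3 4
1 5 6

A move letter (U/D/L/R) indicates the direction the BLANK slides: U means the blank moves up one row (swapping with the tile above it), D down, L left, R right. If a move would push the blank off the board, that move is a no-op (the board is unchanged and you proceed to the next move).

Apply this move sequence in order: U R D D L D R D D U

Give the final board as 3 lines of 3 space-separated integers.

Answer: 8 2 4
7 3 0
1 5 6

Derivation:
After move 1 (U):
8 0 2
7 3 4
1 5 6

After move 2 (R):
8 2 0
7 3 4
1 5 6

After move 3 (D):
8 2 4
7 3 0
1 5 6

After move 4 (D):
8 2 4
7 3 6
1 5 0

After move 5 (L):
8 2 4
7 3 6
1 0 5

After move 6 (D):
8 2 4
7 3 6
1 0 5

After move 7 (R):
8 2 4
7 3 6
1 5 0

After move 8 (D):
8 2 4
7 3 6
1 5 0

After move 9 (D):
8 2 4
7 3 6
1 5 0

After move 10 (U):
8 2 4
7 3 0
1 5 6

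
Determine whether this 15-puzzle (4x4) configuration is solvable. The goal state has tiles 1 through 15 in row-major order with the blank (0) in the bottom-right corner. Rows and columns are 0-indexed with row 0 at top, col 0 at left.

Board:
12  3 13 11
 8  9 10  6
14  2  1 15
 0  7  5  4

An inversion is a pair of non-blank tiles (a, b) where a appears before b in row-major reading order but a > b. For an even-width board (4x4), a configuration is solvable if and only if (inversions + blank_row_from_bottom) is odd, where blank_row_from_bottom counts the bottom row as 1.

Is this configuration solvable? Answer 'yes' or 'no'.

Answer: yes

Derivation:
Inversions: 66
Blank is in row 3 (0-indexed from top), which is row 1 counting from the bottom (bottom = 1).
66 + 1 = 67, which is odd, so the puzzle is solvable.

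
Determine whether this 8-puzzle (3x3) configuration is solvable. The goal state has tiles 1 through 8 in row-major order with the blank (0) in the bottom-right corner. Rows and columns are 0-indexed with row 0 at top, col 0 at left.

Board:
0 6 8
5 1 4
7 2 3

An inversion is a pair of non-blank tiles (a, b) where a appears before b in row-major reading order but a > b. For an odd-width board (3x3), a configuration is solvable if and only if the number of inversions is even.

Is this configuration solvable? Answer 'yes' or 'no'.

Inversions (pairs i<j in row-major order where tile[i] > tile[j] > 0): 19
19 is odd, so the puzzle is not solvable.

Answer: no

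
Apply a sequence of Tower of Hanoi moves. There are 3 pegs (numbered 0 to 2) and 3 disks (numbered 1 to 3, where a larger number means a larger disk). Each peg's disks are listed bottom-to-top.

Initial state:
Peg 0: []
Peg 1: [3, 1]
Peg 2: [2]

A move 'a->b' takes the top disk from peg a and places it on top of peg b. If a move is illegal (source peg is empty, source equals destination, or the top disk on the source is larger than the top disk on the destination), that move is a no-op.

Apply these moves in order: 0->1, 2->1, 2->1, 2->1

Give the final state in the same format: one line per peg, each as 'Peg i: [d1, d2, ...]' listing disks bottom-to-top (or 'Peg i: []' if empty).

Answer: Peg 0: []
Peg 1: [3, 1]
Peg 2: [2]

Derivation:
After move 1 (0->1):
Peg 0: []
Peg 1: [3, 1]
Peg 2: [2]

After move 2 (2->1):
Peg 0: []
Peg 1: [3, 1]
Peg 2: [2]

After move 3 (2->1):
Peg 0: []
Peg 1: [3, 1]
Peg 2: [2]

After move 4 (2->1):
Peg 0: []
Peg 1: [3, 1]
Peg 2: [2]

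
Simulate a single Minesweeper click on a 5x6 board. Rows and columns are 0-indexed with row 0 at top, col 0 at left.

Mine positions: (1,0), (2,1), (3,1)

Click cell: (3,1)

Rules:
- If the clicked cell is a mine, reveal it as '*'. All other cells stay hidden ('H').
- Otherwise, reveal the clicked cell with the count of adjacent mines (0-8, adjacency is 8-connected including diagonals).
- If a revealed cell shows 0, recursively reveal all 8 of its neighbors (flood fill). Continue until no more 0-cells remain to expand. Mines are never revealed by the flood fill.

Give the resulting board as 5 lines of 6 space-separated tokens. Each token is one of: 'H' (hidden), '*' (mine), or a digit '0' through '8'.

H H H H H H
H H H H H H
H H H H H H
H * H H H H
H H H H H H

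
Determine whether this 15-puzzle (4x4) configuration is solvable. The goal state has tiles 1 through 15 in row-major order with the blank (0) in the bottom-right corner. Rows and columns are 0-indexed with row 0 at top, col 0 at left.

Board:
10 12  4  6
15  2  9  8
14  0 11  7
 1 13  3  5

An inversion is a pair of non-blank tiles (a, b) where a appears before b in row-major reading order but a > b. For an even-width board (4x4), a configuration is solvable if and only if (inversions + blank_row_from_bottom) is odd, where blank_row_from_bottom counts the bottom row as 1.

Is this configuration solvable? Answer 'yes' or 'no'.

Answer: yes

Derivation:
Inversions: 61
Blank is in row 2 (0-indexed from top), which is row 2 counting from the bottom (bottom = 1).
61 + 2 = 63, which is odd, so the puzzle is solvable.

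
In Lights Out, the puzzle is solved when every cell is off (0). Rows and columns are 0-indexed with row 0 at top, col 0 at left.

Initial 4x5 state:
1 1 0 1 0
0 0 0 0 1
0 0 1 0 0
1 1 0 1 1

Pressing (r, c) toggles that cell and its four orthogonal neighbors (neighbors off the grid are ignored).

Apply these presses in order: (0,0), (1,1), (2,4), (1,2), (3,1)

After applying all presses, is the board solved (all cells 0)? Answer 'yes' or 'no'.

Answer: no

Derivation:
After press 1 at (0,0):
0 0 0 1 0
1 0 0 0 1
0 0 1 0 0
1 1 0 1 1

After press 2 at (1,1):
0 1 0 1 0
0 1 1 0 1
0 1 1 0 0
1 1 0 1 1

After press 3 at (2,4):
0 1 0 1 0
0 1 1 0 0
0 1 1 1 1
1 1 0 1 0

After press 4 at (1,2):
0 1 1 1 0
0 0 0 1 0
0 1 0 1 1
1 1 0 1 0

After press 5 at (3,1):
0 1 1 1 0
0 0 0 1 0
0 0 0 1 1
0 0 1 1 0

Lights still on: 8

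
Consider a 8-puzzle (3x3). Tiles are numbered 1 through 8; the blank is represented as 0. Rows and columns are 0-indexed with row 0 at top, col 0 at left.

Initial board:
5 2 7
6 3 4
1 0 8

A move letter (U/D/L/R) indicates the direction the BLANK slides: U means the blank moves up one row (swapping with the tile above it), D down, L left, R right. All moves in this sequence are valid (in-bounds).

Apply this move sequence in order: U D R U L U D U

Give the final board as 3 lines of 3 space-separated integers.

After move 1 (U):
5 2 7
6 0 4
1 3 8

After move 2 (D):
5 2 7
6 3 4
1 0 8

After move 3 (R):
5 2 7
6 3 4
1 8 0

After move 4 (U):
5 2 7
6 3 0
1 8 4

After move 5 (L):
5 2 7
6 0 3
1 8 4

After move 6 (U):
5 0 7
6 2 3
1 8 4

After move 7 (D):
5 2 7
6 0 3
1 8 4

After move 8 (U):
5 0 7
6 2 3
1 8 4

Answer: 5 0 7
6 2 3
1 8 4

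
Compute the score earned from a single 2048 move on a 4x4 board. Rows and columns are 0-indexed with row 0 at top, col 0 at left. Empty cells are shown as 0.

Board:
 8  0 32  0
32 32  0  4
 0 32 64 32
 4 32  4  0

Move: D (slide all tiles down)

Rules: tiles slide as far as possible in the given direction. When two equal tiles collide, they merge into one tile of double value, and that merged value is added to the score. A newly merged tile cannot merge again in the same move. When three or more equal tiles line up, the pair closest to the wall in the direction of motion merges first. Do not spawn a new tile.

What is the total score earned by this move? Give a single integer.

Answer: 64

Derivation:
Slide down:
col 0: [8, 32, 0, 4] -> [0, 8, 32, 4]  score +0 (running 0)
col 1: [0, 32, 32, 32] -> [0, 0, 32, 64]  score +64 (running 64)
col 2: [32, 0, 64, 4] -> [0, 32, 64, 4]  score +0 (running 64)
col 3: [0, 4, 32, 0] -> [0, 0, 4, 32]  score +0 (running 64)
Board after move:
 0  0  0  0
 8  0 32  0
32 32 64  4
 4 64  4 32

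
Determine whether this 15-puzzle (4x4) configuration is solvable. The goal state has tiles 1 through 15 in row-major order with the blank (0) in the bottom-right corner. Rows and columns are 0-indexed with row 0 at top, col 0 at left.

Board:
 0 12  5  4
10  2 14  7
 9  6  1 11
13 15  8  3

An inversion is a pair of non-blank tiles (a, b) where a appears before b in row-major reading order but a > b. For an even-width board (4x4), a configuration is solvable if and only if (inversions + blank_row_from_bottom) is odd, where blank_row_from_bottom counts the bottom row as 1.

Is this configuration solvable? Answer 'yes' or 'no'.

Answer: no

Derivation:
Inversions: 50
Blank is in row 0 (0-indexed from top), which is row 4 counting from the bottom (bottom = 1).
50 + 4 = 54, which is even, so the puzzle is not solvable.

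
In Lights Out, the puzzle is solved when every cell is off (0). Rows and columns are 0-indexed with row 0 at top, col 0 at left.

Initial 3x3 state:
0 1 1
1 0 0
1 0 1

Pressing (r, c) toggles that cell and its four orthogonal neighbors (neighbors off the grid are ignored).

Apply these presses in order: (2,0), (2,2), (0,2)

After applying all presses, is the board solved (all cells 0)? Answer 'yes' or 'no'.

Answer: yes

Derivation:
After press 1 at (2,0):
0 1 1
0 0 0
0 1 1

After press 2 at (2,2):
0 1 1
0 0 1
0 0 0

After press 3 at (0,2):
0 0 0
0 0 0
0 0 0

Lights still on: 0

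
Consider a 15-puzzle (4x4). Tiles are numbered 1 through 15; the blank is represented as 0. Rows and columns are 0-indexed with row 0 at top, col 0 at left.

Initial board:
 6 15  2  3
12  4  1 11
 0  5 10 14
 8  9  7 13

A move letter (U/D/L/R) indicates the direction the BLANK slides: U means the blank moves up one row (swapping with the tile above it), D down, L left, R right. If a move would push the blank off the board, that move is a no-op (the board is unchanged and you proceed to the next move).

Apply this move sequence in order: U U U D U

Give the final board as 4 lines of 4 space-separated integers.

Answer:  0 15  2  3
 6  4  1 11
12  5 10 14
 8  9  7 13

Derivation:
After move 1 (U):
 6 15  2  3
 0  4  1 11
12  5 10 14
 8  9  7 13

After move 2 (U):
 0 15  2  3
 6  4  1 11
12  5 10 14
 8  9  7 13

After move 3 (U):
 0 15  2  3
 6  4  1 11
12  5 10 14
 8  9  7 13

After move 4 (D):
 6 15  2  3
 0  4  1 11
12  5 10 14
 8  9  7 13

After move 5 (U):
 0 15  2  3
 6  4  1 11
12  5 10 14
 8  9  7 13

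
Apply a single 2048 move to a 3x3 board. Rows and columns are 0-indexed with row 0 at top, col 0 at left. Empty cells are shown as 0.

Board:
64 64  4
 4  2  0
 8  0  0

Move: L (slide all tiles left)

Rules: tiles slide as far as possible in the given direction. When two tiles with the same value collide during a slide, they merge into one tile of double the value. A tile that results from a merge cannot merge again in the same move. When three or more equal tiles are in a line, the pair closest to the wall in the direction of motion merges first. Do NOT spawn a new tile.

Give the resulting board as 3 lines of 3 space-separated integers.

Slide left:
row 0: [64, 64, 4] -> [128, 4, 0]
row 1: [4, 2, 0] -> [4, 2, 0]
row 2: [8, 0, 0] -> [8, 0, 0]

Answer: 128   4   0
  4   2   0
  8   0   0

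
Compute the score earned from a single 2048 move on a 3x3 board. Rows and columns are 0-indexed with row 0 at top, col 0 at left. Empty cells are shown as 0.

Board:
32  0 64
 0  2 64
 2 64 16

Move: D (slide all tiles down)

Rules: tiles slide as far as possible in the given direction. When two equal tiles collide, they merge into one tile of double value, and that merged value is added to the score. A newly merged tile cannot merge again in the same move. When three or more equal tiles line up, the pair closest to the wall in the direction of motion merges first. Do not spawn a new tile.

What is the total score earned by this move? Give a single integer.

Answer: 128

Derivation:
Slide down:
col 0: [32, 0, 2] -> [0, 32, 2]  score +0 (running 0)
col 1: [0, 2, 64] -> [0, 2, 64]  score +0 (running 0)
col 2: [64, 64, 16] -> [0, 128, 16]  score +128 (running 128)
Board after move:
  0   0   0
 32   2 128
  2  64  16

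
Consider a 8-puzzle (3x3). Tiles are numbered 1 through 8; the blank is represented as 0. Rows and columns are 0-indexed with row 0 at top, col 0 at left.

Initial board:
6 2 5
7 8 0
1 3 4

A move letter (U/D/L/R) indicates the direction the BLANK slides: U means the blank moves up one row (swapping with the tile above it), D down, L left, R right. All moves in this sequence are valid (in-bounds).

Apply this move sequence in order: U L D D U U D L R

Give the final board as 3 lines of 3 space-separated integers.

After move 1 (U):
6 2 0
7 8 5
1 3 4

After move 2 (L):
6 0 2
7 8 5
1 3 4

After move 3 (D):
6 8 2
7 0 5
1 3 4

After move 4 (D):
6 8 2
7 3 5
1 0 4

After move 5 (U):
6 8 2
7 0 5
1 3 4

After move 6 (U):
6 0 2
7 8 5
1 3 4

After move 7 (D):
6 8 2
7 0 5
1 3 4

After move 8 (L):
6 8 2
0 7 5
1 3 4

After move 9 (R):
6 8 2
7 0 5
1 3 4

Answer: 6 8 2
7 0 5
1 3 4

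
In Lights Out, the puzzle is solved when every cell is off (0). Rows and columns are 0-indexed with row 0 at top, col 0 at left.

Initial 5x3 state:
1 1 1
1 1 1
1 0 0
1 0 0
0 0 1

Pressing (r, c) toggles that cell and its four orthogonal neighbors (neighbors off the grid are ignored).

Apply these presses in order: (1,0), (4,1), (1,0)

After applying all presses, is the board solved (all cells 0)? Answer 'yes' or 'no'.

Answer: no

Derivation:
After press 1 at (1,0):
0 1 1
0 0 1
0 0 0
1 0 0
0 0 1

After press 2 at (4,1):
0 1 1
0 0 1
0 0 0
1 1 0
1 1 0

After press 3 at (1,0):
1 1 1
1 1 1
1 0 0
1 1 0
1 1 0

Lights still on: 11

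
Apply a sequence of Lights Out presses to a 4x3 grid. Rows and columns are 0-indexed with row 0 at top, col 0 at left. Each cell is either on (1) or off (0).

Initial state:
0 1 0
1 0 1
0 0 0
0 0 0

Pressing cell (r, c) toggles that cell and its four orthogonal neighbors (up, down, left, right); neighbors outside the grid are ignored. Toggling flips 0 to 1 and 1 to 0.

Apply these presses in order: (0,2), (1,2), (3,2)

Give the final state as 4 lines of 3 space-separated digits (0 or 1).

After press 1 at (0,2):
0 0 1
1 0 0
0 0 0
0 0 0

After press 2 at (1,2):
0 0 0
1 1 1
0 0 1
0 0 0

After press 3 at (3,2):
0 0 0
1 1 1
0 0 0
0 1 1

Answer: 0 0 0
1 1 1
0 0 0
0 1 1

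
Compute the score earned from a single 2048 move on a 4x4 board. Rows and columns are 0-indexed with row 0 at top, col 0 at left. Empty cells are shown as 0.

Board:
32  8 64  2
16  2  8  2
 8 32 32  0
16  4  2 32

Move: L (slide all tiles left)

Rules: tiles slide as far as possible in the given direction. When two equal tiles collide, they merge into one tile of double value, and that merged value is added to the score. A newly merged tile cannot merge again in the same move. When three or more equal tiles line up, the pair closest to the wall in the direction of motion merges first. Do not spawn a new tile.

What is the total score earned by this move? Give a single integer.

Answer: 64

Derivation:
Slide left:
row 0: [32, 8, 64, 2] -> [32, 8, 64, 2]  score +0 (running 0)
row 1: [16, 2, 8, 2] -> [16, 2, 8, 2]  score +0 (running 0)
row 2: [8, 32, 32, 0] -> [8, 64, 0, 0]  score +64 (running 64)
row 3: [16, 4, 2, 32] -> [16, 4, 2, 32]  score +0 (running 64)
Board after move:
32  8 64  2
16  2  8  2
 8 64  0  0
16  4  2 32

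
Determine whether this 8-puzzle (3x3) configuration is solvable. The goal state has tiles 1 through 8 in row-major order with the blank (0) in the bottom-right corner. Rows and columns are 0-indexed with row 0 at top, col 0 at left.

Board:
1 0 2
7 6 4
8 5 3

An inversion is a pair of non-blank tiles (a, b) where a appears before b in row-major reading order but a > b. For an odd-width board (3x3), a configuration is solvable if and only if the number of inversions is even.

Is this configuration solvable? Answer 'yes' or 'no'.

Answer: no

Derivation:
Inversions (pairs i<j in row-major order where tile[i] > tile[j] > 0): 11
11 is odd, so the puzzle is not solvable.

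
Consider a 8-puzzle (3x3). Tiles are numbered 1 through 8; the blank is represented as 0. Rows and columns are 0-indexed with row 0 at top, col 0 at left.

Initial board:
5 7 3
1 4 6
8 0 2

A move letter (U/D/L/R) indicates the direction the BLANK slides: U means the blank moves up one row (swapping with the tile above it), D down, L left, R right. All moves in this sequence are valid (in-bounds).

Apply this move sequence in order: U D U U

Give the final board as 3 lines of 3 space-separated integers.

Answer: 5 0 3
1 7 6
8 4 2

Derivation:
After move 1 (U):
5 7 3
1 0 6
8 4 2

After move 2 (D):
5 7 3
1 4 6
8 0 2

After move 3 (U):
5 7 3
1 0 6
8 4 2

After move 4 (U):
5 0 3
1 7 6
8 4 2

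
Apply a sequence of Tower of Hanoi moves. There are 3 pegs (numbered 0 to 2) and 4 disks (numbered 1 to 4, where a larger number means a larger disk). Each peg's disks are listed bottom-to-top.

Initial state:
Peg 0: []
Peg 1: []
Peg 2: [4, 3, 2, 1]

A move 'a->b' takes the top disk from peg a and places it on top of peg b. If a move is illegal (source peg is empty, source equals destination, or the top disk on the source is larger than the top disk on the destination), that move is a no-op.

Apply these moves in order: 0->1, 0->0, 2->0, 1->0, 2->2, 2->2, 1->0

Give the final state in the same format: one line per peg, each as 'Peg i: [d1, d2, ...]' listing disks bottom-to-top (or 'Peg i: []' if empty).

After move 1 (0->1):
Peg 0: []
Peg 1: []
Peg 2: [4, 3, 2, 1]

After move 2 (0->0):
Peg 0: []
Peg 1: []
Peg 2: [4, 3, 2, 1]

After move 3 (2->0):
Peg 0: [1]
Peg 1: []
Peg 2: [4, 3, 2]

After move 4 (1->0):
Peg 0: [1]
Peg 1: []
Peg 2: [4, 3, 2]

After move 5 (2->2):
Peg 0: [1]
Peg 1: []
Peg 2: [4, 3, 2]

After move 6 (2->2):
Peg 0: [1]
Peg 1: []
Peg 2: [4, 3, 2]

After move 7 (1->0):
Peg 0: [1]
Peg 1: []
Peg 2: [4, 3, 2]

Answer: Peg 0: [1]
Peg 1: []
Peg 2: [4, 3, 2]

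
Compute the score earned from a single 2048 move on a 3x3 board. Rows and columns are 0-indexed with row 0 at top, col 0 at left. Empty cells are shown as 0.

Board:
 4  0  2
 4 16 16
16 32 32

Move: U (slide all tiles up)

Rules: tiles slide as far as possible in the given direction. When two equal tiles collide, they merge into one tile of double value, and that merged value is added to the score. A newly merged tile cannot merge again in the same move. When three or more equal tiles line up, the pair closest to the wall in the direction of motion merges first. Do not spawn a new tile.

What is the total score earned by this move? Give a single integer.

Answer: 8

Derivation:
Slide up:
col 0: [4, 4, 16] -> [8, 16, 0]  score +8 (running 8)
col 1: [0, 16, 32] -> [16, 32, 0]  score +0 (running 8)
col 2: [2, 16, 32] -> [2, 16, 32]  score +0 (running 8)
Board after move:
 8 16  2
16 32 16
 0  0 32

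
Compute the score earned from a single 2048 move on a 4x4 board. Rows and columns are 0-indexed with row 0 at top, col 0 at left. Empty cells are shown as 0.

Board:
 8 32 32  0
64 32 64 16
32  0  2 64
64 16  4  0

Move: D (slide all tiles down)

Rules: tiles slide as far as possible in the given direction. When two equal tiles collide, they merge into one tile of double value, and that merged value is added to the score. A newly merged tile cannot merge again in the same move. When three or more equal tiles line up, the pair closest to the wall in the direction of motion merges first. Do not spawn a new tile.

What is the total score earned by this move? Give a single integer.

Slide down:
col 0: [8, 64, 32, 64] -> [8, 64, 32, 64]  score +0 (running 0)
col 1: [32, 32, 0, 16] -> [0, 0, 64, 16]  score +64 (running 64)
col 2: [32, 64, 2, 4] -> [32, 64, 2, 4]  score +0 (running 64)
col 3: [0, 16, 64, 0] -> [0, 0, 16, 64]  score +0 (running 64)
Board after move:
 8  0 32  0
64  0 64  0
32 64  2 16
64 16  4 64

Answer: 64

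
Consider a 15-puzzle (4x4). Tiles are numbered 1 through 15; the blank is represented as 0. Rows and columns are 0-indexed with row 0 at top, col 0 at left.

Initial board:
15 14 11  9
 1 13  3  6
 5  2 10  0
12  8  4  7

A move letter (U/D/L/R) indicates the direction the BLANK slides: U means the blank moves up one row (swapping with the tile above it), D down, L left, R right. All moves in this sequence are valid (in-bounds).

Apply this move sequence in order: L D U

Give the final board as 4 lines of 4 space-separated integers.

After move 1 (L):
15 14 11  9
 1 13  3  6
 5  2  0 10
12  8  4  7

After move 2 (D):
15 14 11  9
 1 13  3  6
 5  2  4 10
12  8  0  7

After move 3 (U):
15 14 11  9
 1 13  3  6
 5  2  0 10
12  8  4  7

Answer: 15 14 11  9
 1 13  3  6
 5  2  0 10
12  8  4  7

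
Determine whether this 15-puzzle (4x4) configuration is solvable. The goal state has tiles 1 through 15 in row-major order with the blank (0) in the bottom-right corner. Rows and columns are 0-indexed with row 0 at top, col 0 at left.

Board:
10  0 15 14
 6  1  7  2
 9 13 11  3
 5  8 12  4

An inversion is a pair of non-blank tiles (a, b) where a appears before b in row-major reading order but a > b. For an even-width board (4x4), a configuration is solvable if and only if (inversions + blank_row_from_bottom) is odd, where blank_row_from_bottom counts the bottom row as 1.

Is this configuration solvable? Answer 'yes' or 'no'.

Answer: no

Derivation:
Inversions: 60
Blank is in row 0 (0-indexed from top), which is row 4 counting from the bottom (bottom = 1).
60 + 4 = 64, which is even, so the puzzle is not solvable.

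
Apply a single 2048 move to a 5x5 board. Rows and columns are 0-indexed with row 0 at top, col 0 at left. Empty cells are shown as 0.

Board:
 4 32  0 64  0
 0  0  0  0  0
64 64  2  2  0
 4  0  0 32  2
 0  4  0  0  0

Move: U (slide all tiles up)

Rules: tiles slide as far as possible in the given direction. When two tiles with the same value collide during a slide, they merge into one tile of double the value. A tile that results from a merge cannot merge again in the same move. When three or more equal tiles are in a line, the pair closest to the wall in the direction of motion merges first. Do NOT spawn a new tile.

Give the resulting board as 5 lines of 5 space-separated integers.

Answer:  4 32  2 64  2
64 64  0  2  0
 4  4  0 32  0
 0  0  0  0  0
 0  0  0  0  0

Derivation:
Slide up:
col 0: [4, 0, 64, 4, 0] -> [4, 64, 4, 0, 0]
col 1: [32, 0, 64, 0, 4] -> [32, 64, 4, 0, 0]
col 2: [0, 0, 2, 0, 0] -> [2, 0, 0, 0, 0]
col 3: [64, 0, 2, 32, 0] -> [64, 2, 32, 0, 0]
col 4: [0, 0, 0, 2, 0] -> [2, 0, 0, 0, 0]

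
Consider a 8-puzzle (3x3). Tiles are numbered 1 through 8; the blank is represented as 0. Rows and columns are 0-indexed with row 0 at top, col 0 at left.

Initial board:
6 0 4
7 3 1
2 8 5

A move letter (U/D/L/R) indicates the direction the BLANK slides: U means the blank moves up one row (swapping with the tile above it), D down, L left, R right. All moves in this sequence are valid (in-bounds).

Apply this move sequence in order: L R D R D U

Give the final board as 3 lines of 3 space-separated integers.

Answer: 6 3 4
7 1 0
2 8 5

Derivation:
After move 1 (L):
0 6 4
7 3 1
2 8 5

After move 2 (R):
6 0 4
7 3 1
2 8 5

After move 3 (D):
6 3 4
7 0 1
2 8 5

After move 4 (R):
6 3 4
7 1 0
2 8 5

After move 5 (D):
6 3 4
7 1 5
2 8 0

After move 6 (U):
6 3 4
7 1 0
2 8 5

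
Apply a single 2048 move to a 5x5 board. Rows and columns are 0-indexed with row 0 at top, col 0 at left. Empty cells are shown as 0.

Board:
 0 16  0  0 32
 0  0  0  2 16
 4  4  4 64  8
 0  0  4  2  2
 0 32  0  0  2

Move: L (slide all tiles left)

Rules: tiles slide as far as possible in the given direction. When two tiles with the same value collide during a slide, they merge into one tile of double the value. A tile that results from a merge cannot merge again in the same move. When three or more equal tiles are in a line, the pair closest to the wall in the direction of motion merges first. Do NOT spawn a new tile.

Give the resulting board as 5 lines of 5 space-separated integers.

Answer: 16 32  0  0  0
 2 16  0  0  0
 8  4 64  8  0
 4  4  0  0  0
32  2  0  0  0

Derivation:
Slide left:
row 0: [0, 16, 0, 0, 32] -> [16, 32, 0, 0, 0]
row 1: [0, 0, 0, 2, 16] -> [2, 16, 0, 0, 0]
row 2: [4, 4, 4, 64, 8] -> [8, 4, 64, 8, 0]
row 3: [0, 0, 4, 2, 2] -> [4, 4, 0, 0, 0]
row 4: [0, 32, 0, 0, 2] -> [32, 2, 0, 0, 0]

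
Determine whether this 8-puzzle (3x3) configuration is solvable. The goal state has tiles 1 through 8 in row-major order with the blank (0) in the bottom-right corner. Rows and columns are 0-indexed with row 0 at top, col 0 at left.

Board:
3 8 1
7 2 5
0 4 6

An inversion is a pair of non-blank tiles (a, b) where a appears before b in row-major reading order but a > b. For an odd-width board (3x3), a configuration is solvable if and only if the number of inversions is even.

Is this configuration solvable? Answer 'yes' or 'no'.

Answer: no

Derivation:
Inversions (pairs i<j in row-major order where tile[i] > tile[j] > 0): 13
13 is odd, so the puzzle is not solvable.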